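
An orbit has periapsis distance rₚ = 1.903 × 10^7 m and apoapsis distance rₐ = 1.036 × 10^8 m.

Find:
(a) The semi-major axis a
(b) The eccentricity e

(a) a = (rₚ + rₐ) / 2 = (1.903e+07 + 1.036e+08) / 2 ≈ 6.132e+07 m = 6.131 × 10^7 m.
(b) e = (rₐ − rₚ) / (rₐ + rₚ) = (1.036e+08 − 1.903e+07) / (1.036e+08 + 1.903e+07) ≈ 0.6896.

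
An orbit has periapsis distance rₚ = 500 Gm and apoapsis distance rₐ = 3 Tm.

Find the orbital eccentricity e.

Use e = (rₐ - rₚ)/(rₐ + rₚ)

Convert to SI: rₚ = 500 Gm = 5e+11 m; rₐ = 3 Tm = 3e+12 m.
e = (rₐ − rₚ) / (rₐ + rₚ).
e = (3e+12 − 5e+11) / (3e+12 + 5e+11) = 2.5e+12 / 3.5e+12 ≈ 0.7143.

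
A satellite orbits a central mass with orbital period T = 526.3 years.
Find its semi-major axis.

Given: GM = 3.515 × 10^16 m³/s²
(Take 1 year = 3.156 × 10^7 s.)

Convert to SI: T = 526.3 years = 1.661e+10 s.
Invert Kepler's third law: a = (GM · T² / (4π²))^(1/3).
Substituting T = 1.661e+10 s and GM = 3.515e+16 m³/s²:
a = (3.515e+16 · (1.661e+10)² / (4π²))^(1/3) m
a ≈ 6.263e+11 m = 626.3 Gm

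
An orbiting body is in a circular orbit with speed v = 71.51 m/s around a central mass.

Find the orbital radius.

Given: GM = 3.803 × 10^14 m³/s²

For a circular orbit, v² = GM / r, so r = GM / v².
r = 3.803e+14 / (71.51)² m ≈ 7.437e+10 m = 74.37 Gm.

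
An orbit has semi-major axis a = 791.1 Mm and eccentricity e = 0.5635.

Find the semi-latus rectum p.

Convert to SI: a = 791.1 Mm = 7.911e+08 m.
p = a (1 − e²).
p = 7.911e+08 · (1 − (0.5635)²) = 7.911e+08 · 0.682468 ≈ 5.399e+08 m = 539.9 Mm.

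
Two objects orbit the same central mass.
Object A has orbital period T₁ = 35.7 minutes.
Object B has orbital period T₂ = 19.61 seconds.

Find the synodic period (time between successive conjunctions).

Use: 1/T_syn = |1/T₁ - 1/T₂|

Convert to SI: T₁ = 35.7 minutes = 2142 s.
T_syn = |T₁ · T₂ / (T₁ − T₂)|.
T_syn = |2142 · 19.61 / (2142 − 19.61)| s ≈ 19.79 s = 19.79 seconds.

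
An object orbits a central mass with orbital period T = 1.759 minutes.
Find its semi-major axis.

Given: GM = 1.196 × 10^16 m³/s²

Convert to SI: T = 1.759 minutes = 105.54 s.
Invert Kepler's third law: a = (GM · T² / (4π²))^(1/3).
Substituting T = 105.54 s and GM = 1.196e+16 m³/s²:
a = (1.196e+16 · (105.54)² / (4π²))^(1/3) m
a ≈ 1.5e+06 m = 1.5 Mm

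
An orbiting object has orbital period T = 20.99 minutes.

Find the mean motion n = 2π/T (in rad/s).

Convert to SI: T = 20.99 minutes = 1259.4 s.
n = 2π / T.
n = 2π / 1259.4 s ≈ 0.004989 rad/s.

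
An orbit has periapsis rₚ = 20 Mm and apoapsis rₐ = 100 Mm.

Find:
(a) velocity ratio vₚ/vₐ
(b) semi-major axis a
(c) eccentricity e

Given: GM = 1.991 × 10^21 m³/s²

Convert to SI: rₚ = 20 Mm = 2e+07 m; rₐ = 100 Mm = 1e+08 m.
(a) Conservation of angular momentum (rₚvₚ = rₐvₐ) gives vₚ/vₐ = rₐ/rₚ = 1e+08/2e+07 ≈ 5
(b) a = (rₚ + rₐ)/2 = (2e+07 + 1e+08)/2 ≈ 6e+07 m
(c) e = (rₐ − rₚ)/(rₐ + rₚ) = (1e+08 − 2e+07)/(1e+08 + 2e+07) ≈ 0.6667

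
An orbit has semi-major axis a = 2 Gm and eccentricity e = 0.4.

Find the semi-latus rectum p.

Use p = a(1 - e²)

Convert to SI: a = 2 Gm = 2e+09 m.
p = a (1 − e²).
p = 2e+09 · (1 − (0.4)²) = 2e+09 · 0.84 ≈ 1.68e+09 m = 1.68 Gm.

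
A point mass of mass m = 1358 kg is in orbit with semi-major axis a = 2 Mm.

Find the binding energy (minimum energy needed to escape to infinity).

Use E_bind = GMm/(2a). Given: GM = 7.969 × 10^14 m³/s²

Convert to SI: a = 2 Mm = 2e+06 m.
Total orbital energy is E = −GMm/(2a); binding energy is E_bind = −E = GMm/(2a).
E_bind = 7.969e+14 · 1358 / (2 · 2e+06) J ≈ 2.705e+11 J = 270.5 GJ.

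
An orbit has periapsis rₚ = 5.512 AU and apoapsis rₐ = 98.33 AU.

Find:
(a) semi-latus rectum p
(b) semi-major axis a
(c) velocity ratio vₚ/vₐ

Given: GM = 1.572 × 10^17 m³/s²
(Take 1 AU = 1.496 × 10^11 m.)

Convert to SI: rₚ = 5.512 AU = 8.24595e+11 m; rₐ = 98.33 AU = 1.47102e+13 m.
(a) From a = (rₚ + rₐ)/2 = 7.76738e+12 m and e = (rₐ − rₚ)/(rₐ + rₚ) = 0.893839, p = a(1 − e²) = 7.76738e+12 · (1 − (0.893839)²) ≈ 1.562e+12 m
(b) a = (rₚ + rₐ)/2 = (8.24595e+11 + 1.47102e+13)/2 ≈ 7.767e+12 m
(c) Conservation of angular momentum (rₚvₚ = rₐvₐ) gives vₚ/vₐ = rₐ/rₚ = 1.47102e+13/8.24595e+11 ≈ 17.84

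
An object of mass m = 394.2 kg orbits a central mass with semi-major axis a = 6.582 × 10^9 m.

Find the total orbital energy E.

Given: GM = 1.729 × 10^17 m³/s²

E = −GMm / (2a).
E = −1.729e+17 · 394.2 / (2 · 6.582e+09) J ≈ -5.178e+09 J = -5.178 GJ.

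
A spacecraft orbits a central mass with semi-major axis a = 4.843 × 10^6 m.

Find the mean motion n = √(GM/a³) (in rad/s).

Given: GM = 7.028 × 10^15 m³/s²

n = √(GM / a³).
n = √(7.028e+15 / (4.843e+06)³) rad/s ≈ 0.007866 rad/s.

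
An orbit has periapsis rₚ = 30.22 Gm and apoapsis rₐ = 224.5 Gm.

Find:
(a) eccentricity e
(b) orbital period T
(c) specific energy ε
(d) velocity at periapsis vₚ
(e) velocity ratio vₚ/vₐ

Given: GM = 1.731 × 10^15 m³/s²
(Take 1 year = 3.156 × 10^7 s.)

Convert to SI: rₚ = 30.22 Gm = 3.022e+10 m; rₐ = 224.5 Gm = 2.245e+11 m.
(a) e = (rₐ − rₚ)/(rₐ + rₚ) = (2.245e+11 − 3.022e+10)/(2.245e+11 + 3.022e+10) ≈ 0.7627
(b) With a = (rₚ + rₐ)/2 = 1.2736e+11 m, T = 2π √(a³/GM) = 2π √((1.2736e+11)³/1.731e+15) s ≈ 6.864e+09 s
(c) With a = (rₚ + rₐ)/2 = 1.2736e+11 m, ε = −GM/(2a) = −1.731e+15/(2 · 1.2736e+11) J/kg ≈ -6796 J/kg
(d) With a = (rₚ + rₐ)/2 = 1.2736e+11 m, vₚ = √(GM (2/rₚ − 1/a)) = √(1.731e+15 · (2/3.022e+10 − 1/1.2736e+11)) m/s ≈ 317.8 m/s
(e) Conservation of angular momentum (rₚvₚ = rₐvₐ) gives vₚ/vₐ = rₐ/rₚ = 2.245e+11/3.022e+10 ≈ 7.429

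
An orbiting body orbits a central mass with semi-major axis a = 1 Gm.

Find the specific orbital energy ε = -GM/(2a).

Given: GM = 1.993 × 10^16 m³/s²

Convert to SI: a = 1 Gm = 1e+09 m.
ε = −GM / (2a).
ε = −1.993e+16 / (2 · 1e+09) J/kg ≈ -9.965e+06 J/kg = -9.965 MJ/kg.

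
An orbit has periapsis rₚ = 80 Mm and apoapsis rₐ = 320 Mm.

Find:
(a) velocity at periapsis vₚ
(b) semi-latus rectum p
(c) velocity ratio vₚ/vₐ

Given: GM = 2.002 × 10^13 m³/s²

Convert to SI: rₚ = 80 Mm = 8e+07 m; rₐ = 320 Mm = 3.2e+08 m.
(a) With a = (rₚ + rₐ)/2 = 2e+08 m, vₚ = √(GM (2/rₚ − 1/a)) = √(2.002e+13 · (2/8e+07 − 1/2e+08)) m/s ≈ 632.8 m/s
(b) From a = (rₚ + rₐ)/2 = 2e+08 m and e = (rₐ − rₚ)/(rₐ + rₚ) = 0.6, p = a(1 − e²) = 2e+08 · (1 − (0.6)²) ≈ 1.28e+08 m
(c) Conservation of angular momentum (rₚvₚ = rₐvₐ) gives vₚ/vₐ = rₐ/rₚ = 3.2e+08/8e+07 ≈ 4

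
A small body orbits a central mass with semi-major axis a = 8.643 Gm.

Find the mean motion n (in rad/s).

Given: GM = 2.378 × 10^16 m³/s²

Convert to SI: a = 8.643 Gm = 8.643e+09 m.
n = √(GM / a³).
n = √(2.378e+16 / (8.643e+09)³) rad/s ≈ 1.919e-07 rad/s.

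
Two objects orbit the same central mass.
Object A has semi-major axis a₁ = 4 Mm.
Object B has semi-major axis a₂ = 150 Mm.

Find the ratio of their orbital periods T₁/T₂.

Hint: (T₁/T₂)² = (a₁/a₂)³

Convert to SI: a₁ = 4 Mm = 4e+06 m; a₂ = 150 Mm = 1.5e+08 m.
From Kepler's third law, (T₁/T₂)² = (a₁/a₂)³, so T₁/T₂ = (a₁/a₂)^(3/2).
a₁/a₂ = 4e+06 / 1.5e+08 = 0.0266667.
T₁/T₂ = (0.0266667)^(3/2) ≈ 0.004355.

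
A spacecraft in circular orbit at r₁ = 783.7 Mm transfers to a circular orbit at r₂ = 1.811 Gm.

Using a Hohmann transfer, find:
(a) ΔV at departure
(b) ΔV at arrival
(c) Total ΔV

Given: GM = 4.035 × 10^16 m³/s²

Convert to SI: r₁ = 783.7 Mm = 7.837e+08 m; r₂ = 1.811 Gm = 1.811e+09 m.
Transfer semi-major axis: a_t = (r₁ + r₂)/2 = (7.837e+08 + 1.811e+09)/2 = 1.29735e+09 m.
Circular speeds: v₁ = √(GM/r₁) = 7175.41 m/s, v₂ = √(GM/r₂) = 4720.22 m/s.
Transfer speeds (vis-viva v² = GM(2/r − 1/a_t)): v₁ᵗ = 8477.69 m/s, v₂ᵗ = 3668.67 m/s.
(a) ΔV₁ = |v₁ᵗ − v₁| ≈ 1302 m/s = 1.302 km/s.
(b) ΔV₂ = |v₂ − v₂ᵗ| ≈ 1052 m/s = 1.052 km/s.
(c) ΔV_total = ΔV₁ + ΔV₂ ≈ 2354 m/s = 2.354 km/s.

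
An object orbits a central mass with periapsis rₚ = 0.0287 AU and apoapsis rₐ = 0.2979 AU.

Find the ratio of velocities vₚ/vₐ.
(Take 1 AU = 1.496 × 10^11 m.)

Convert to SI: rₚ = 0.0287 AU = 4.29352e+09 m; rₐ = 0.2979 AU = 4.45658e+10 m.
Conservation of angular momentum gives rₚvₚ = rₐvₐ, so vₚ/vₐ = rₐ/rₚ.
vₚ/vₐ = 4.45658e+10 / 4.29352e+09 ≈ 10.38.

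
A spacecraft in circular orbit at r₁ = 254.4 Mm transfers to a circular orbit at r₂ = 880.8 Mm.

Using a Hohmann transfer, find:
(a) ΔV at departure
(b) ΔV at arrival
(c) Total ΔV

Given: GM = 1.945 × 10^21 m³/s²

Convert to SI: r₁ = 254.4 Mm = 2.544e+08 m; r₂ = 880.8 Mm = 8.808e+08 m.
Transfer semi-major axis: a_t = (r₁ + r₂)/2 = (2.544e+08 + 8.808e+08)/2 = 5.676e+08 m.
Circular speeds: v₁ = √(GM/r₁) = 2.76504e+06 m/s, v₂ = √(GM/r₂) = 1.48601e+06 m/s.
Transfer speeds (vis-viva v² = GM(2/r − 1/a_t)): v₁ᵗ = 3.44444e+06 m/s, v₂ᵗ = 994852 m/s.
(a) ΔV₁ = |v₁ᵗ − v₁| ≈ 6.794e+05 m/s = 679.4 km/s.
(b) ΔV₂ = |v₂ − v₂ᵗ| ≈ 4.912e+05 m/s = 491.2 km/s.
(c) ΔV_total = ΔV₁ + ΔV₂ ≈ 1.171e+06 m/s = 1171 km/s.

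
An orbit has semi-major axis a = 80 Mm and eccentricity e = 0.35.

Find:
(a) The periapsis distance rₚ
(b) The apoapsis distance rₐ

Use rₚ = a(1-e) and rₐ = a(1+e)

Convert to SI: a = 80 Mm = 8e+07 m.
(a) rₚ = a(1 − e) = 8e+07 · (1 − 0.35) = 8e+07 · 0.65 ≈ 5.2e+07 m = 52 Mm.
(b) rₐ = a(1 + e) = 8e+07 · (1 + 0.35) = 8e+07 · 1.35 ≈ 1.08e+08 m = 108 Mm.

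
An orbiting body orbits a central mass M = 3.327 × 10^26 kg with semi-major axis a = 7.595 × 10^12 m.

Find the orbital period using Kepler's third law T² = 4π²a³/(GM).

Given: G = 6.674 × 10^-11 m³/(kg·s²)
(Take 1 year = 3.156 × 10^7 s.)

GM = G · M = 6.674e-11 · 3.327e+26 = 2.22044e+16 m³/s².
Kepler's third law: T = 2π √(a³ / GM).
Substituting a = 7.595e+12 m and GM = 2.22044e+16 m³/s²:
T = 2π √((7.595e+12)³ / 2.22044e+16) s
T ≈ 8.826e+11 s = 2.797e+04 years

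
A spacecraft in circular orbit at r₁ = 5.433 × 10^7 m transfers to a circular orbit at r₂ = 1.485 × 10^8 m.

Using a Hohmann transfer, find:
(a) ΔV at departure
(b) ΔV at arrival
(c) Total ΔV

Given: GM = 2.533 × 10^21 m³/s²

Transfer semi-major axis: a_t = (r₁ + r₂)/2 = (5.433e+07 + 1.485e+08)/2 = 1.01415e+08 m.
Circular speeds: v₁ = √(GM/r₁) = 6.82807e+06 m/s, v₂ = √(GM/r₂) = 4.13004e+06 m/s.
Transfer speeds (vis-viva v² = GM(2/r − 1/a_t)): v₁ᵗ = 8.26247e+06 m/s, v₂ᵗ = 3.0229e+06 m/s.
(a) ΔV₁ = |v₁ᵗ − v₁| ≈ 1.434e+06 m/s = 1434 km/s.
(b) ΔV₂ = |v₂ − v₂ᵗ| ≈ 1.107e+06 m/s = 1107 km/s.
(c) ΔV_total = ΔV₁ + ΔV₂ ≈ 2.542e+06 m/s = 2542 km/s.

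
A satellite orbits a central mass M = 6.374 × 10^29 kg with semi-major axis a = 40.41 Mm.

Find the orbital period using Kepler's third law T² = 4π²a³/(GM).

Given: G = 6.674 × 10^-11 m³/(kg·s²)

Convert to SI: a = 40.41 Mm = 4.041e+07 m.
GM = G · M = 6.674e-11 · 6.374e+29 = 4.25401e+19 m³/s².
Kepler's third law: T = 2π √(a³ / GM).
Substituting a = 4.041e+07 m and GM = 4.25401e+19 m³/s²:
T = 2π √((4.041e+07)³ / 4.25401e+19) s
T ≈ 247.5 s = 4.124 minutes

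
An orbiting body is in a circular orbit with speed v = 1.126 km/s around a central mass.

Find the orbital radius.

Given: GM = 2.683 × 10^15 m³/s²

Convert to SI: v = 1.126 km/s = 1126 m/s.
For a circular orbit, v² = GM / r, so r = GM / v².
r = 2.683e+15 / (1126)² m ≈ 2.116e+09 m = 2.116 × 10^9 m.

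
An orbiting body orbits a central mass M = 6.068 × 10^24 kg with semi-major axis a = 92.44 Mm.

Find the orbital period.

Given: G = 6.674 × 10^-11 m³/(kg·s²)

Convert to SI: a = 92.44 Mm = 9.244e+07 m.
GM = G · M = 6.674e-11 · 6.068e+24 = 4.04978e+14 m³/s².
Kepler's third law: T = 2π √(a³ / GM).
Substituting a = 9.244e+07 m and GM = 4.04978e+14 m³/s²:
T = 2π √((9.244e+07)³ / 4.04978e+14) s
T ≈ 2.775e+05 s = 3.212 days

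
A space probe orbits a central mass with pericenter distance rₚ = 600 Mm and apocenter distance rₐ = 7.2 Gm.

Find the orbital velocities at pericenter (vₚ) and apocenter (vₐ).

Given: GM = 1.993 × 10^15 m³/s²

Convert to SI: rₚ = 600 Mm = 6e+08 m; rₐ = 7.2 Gm = 7.2e+09 m.
Use the vis-viva equation v² = GM(2/r − 1/a) with a = (rₚ + rₐ)/2 = (6e+08 + 7.2e+09)/2 = 3.9e+09 m.
vₚ = √(GM · (2/rₚ − 1/a)) = √(1.993e+15 · (2/6e+08 − 1/3.9e+09)) m/s ≈ 2476 m/s = 2.476 km/s.
vₐ = √(GM · (2/rₐ − 1/a)) = √(1.993e+15 · (2/7.2e+09 − 1/3.9e+09)) m/s ≈ 206.4 m/s = 206.4 m/s.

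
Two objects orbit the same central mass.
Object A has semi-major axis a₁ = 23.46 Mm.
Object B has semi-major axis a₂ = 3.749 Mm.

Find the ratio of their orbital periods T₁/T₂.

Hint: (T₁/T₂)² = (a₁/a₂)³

Convert to SI: a₁ = 23.46 Mm = 2.346e+07 m; a₂ = 3.749 Mm = 3.749e+06 m.
From Kepler's third law, (T₁/T₂)² = (a₁/a₂)³, so T₁/T₂ = (a₁/a₂)^(3/2).
a₁/a₂ = 2.346e+07 / 3.749e+06 = 6.25767.
T₁/T₂ = (6.25767)^(3/2) ≈ 15.65.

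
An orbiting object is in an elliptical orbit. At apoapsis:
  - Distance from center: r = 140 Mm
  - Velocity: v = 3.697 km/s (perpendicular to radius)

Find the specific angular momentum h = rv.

Convert to SI: r = 140 Mm = 1.4e+08 m; v = 3.697 km/s = 3697 m/s.
With v perpendicular to r, h = r · v.
h = 1.4e+08 · 3697 m²/s ≈ 5.176e+11 m²/s.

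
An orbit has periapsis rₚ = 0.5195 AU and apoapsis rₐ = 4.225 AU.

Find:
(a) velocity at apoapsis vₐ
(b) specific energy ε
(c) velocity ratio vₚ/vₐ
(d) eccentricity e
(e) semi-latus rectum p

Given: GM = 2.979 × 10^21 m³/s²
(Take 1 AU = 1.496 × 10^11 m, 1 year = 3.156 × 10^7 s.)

Convert to SI: rₚ = 0.5195 AU = 7.77172e+10 m; rₐ = 4.225 AU = 6.3206e+11 m.
(a) With a = (rₚ + rₐ)/2 = 3.54889e+11 m, vₐ = √(GM (2/rₐ − 1/a)) = √(2.979e+21 · (2/6.3206e+11 − 1/3.54889e+11)) m/s ≈ 3.213e+04 m/s
(b) With a = (rₚ + rₐ)/2 = 3.54889e+11 m, ε = −GM/(2a) = −2.979e+21/(2 · 3.54889e+11) J/kg ≈ -4.197e+09 J/kg
(c) Conservation of angular momentum (rₚvₚ = rₐvₐ) gives vₚ/vₐ = rₐ/rₚ = 6.3206e+11/7.77172e+10 ≈ 8.133
(d) e = (rₐ − rₚ)/(rₐ + rₚ) = (6.3206e+11 − 7.77172e+10)/(6.3206e+11 + 7.77172e+10) ≈ 0.781
(e) From a = (rₚ + rₐ)/2 = 3.54889e+11 m and e = (rₐ − rₚ)/(rₐ + rₚ) = 0.78101, p = a(1 − e²) = 3.54889e+11 · (1 − (0.78101)²) ≈ 1.384e+11 m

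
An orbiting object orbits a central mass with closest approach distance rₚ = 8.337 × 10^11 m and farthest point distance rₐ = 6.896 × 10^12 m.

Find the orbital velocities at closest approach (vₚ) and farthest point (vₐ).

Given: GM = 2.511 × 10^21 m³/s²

Use the vis-viva equation v² = GM(2/r − 1/a) with a = (rₚ + rₐ)/2 = (8.337e+11 + 6.896e+12)/2 = 3.86485e+12 m.
vₚ = √(GM · (2/rₚ − 1/a)) = √(2.511e+21 · (2/8.337e+11 − 1/3.86485e+12)) m/s ≈ 7.331e+04 m/s = 73.31 km/s.
vₐ = √(GM · (2/rₐ − 1/a)) = √(2.511e+21 · (2/6.896e+12 − 1/3.86485e+12)) m/s ≈ 8863 m/s = 8.863 km/s.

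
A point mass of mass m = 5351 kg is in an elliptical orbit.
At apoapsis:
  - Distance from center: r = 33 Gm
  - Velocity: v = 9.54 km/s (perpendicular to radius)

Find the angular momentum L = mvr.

Convert to SI: r = 33 Gm = 3.3e+10 m; v = 9.54 km/s = 9540 m/s.
Since v is perpendicular to r, L = m · v · r.
L = 5351 · 9540 · 3.3e+10 kg·m²/s ≈ 1.685e+18 kg·m²/s.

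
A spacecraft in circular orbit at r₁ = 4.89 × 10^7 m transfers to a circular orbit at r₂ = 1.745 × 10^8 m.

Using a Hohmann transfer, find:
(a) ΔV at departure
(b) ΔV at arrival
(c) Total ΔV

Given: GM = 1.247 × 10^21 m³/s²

Transfer semi-major axis: a_t = (r₁ + r₂)/2 = (4.89e+07 + 1.745e+08)/2 = 1.117e+08 m.
Circular speeds: v₁ = √(GM/r₁) = 5.04985e+06 m/s, v₂ = √(GM/r₂) = 2.67322e+06 m/s.
Transfer speeds (vis-viva v² = GM(2/r − 1/a_t)): v₁ᵗ = 6.31175e+06 m/s, v₂ᵗ = 1.76874e+06 m/s.
(a) ΔV₁ = |v₁ᵗ − v₁| ≈ 1.262e+06 m/s = 1262 km/s.
(b) ΔV₂ = |v₂ − v₂ᵗ| ≈ 9.045e+05 m/s = 904.5 km/s.
(c) ΔV_total = ΔV₁ + ΔV₂ ≈ 2.166e+06 m/s = 2166 km/s.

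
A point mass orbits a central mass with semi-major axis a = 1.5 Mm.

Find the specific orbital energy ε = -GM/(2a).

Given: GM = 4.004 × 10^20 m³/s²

Convert to SI: a = 1.5 Mm = 1.5e+06 m.
ε = −GM / (2a).
ε = −4.004e+20 / (2 · 1.5e+06) J/kg ≈ -1.335e+14 J/kg = -1.335e+05 GJ/kg.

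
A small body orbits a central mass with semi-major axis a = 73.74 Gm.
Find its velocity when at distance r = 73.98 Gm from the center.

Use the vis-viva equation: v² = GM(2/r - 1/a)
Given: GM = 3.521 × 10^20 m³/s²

Convert to SI: a = 73.74 Gm = 7.374e+10 m; r = 73.98 Gm = 7.398e+10 m.
Vis-viva: v = √(GM · (2/r − 1/a)).
2/r − 1/a = 2/7.398e+10 − 1/7.374e+10 = 1.34732e-11 m⁻¹.
v = √(3.521e+20 · 1.34732e-11) m/s ≈ 6.888e+04 m/s = 68.88 km/s.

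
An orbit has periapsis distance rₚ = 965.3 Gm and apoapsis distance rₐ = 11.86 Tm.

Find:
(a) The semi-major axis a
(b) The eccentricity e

Convert to SI: rₚ = 965.3 Gm = 9.653e+11 m; rₐ = 11.86 Tm = 1.186e+13 m.
(a) a = (rₚ + rₐ) / 2 = (9.653e+11 + 1.186e+13) / 2 ≈ 6.413e+12 m = 6.413 Tm.
(b) e = (rₐ − rₚ) / (rₐ + rₚ) = (1.186e+13 − 9.653e+11) / (1.186e+13 + 9.653e+11) ≈ 0.8495.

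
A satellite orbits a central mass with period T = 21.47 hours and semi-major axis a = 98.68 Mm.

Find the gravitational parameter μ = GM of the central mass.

Convert to SI: T = 21.47 hours = 77292 s; a = 98.68 Mm = 9.868e+07 m.
GM = 4π² · a³ / T².
GM = 4π² · (9.868e+07)³ / (77292)² m³/s² ≈ 6.35e+15 m³/s² = 6.35 × 10^15 m³/s².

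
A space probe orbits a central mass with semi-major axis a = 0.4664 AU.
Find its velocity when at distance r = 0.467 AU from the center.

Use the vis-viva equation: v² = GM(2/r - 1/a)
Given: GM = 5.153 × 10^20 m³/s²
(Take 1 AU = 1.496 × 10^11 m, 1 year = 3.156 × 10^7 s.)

Convert to SI: a = 0.4664 AU = 6.97734e+10 m; r = 0.467 AU = 6.98632e+10 m.
Vis-viva: v = √(GM · (2/r − 1/a)).
2/r − 1/a = 2/6.98632e+10 − 1/6.97734e+10 = 1.42953e-11 m⁻¹.
v = √(5.153e+20 · 1.42953e-11) m/s ≈ 8.583e+04 m/s = 18.11 AU/year.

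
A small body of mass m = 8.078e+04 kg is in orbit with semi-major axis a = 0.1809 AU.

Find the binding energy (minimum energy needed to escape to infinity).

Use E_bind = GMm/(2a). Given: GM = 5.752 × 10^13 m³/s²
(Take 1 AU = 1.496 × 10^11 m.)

Convert to SI: a = 0.1809 AU = 2.70626e+10 m.
Total orbital energy is E = −GMm/(2a); binding energy is E_bind = −E = GMm/(2a).
E_bind = 5.752e+13 · 8.078e+04 / (2 · 2.70626e+10) J ≈ 8.585e+07 J = 85.85 MJ.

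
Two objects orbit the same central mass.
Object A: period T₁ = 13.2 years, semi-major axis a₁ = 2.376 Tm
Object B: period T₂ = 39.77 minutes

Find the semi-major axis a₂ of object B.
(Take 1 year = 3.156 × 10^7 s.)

Convert to SI: T₁ = 13.2 years = 4.16592e+08 s; a₁ = 2.376 Tm = 2.376e+12 m; T₂ = 39.77 minutes = 2386.2 s.
Kepler's third law: (T₁/T₂)² = (a₁/a₂)³ ⇒ a₂ = a₁ · (T₂/T₁)^(2/3).
T₂/T₁ = 2386.2 / 4.16592e+08 = 5.72791e-06.
a₂ = 2.376e+12 · (5.72791e-06)^(2/3) m ≈ 7.606e+08 m = 760.6 Mm.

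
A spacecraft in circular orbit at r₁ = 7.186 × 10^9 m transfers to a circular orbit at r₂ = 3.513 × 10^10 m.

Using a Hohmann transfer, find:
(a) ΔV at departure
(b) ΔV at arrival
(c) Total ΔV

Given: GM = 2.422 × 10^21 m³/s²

Transfer semi-major axis: a_t = (r₁ + r₂)/2 = (7.186e+09 + 3.513e+10)/2 = 2.1158e+10 m.
Circular speeds: v₁ = √(GM/r₁) = 580555 m/s, v₂ = √(GM/r₂) = 262572 m/s.
Transfer speeds (vis-viva v² = GM(2/r − 1/a_t)): v₁ᵗ = 748075 m/s, v₂ᵗ = 153022 m/s.
(a) ΔV₁ = |v₁ᵗ − v₁| ≈ 1.675e+05 m/s = 167.5 km/s.
(b) ΔV₂ = |v₂ − v₂ᵗ| ≈ 1.095e+05 m/s = 109.5 km/s.
(c) ΔV_total = ΔV₁ + ΔV₂ ≈ 2.771e+05 m/s = 277.1 km/s.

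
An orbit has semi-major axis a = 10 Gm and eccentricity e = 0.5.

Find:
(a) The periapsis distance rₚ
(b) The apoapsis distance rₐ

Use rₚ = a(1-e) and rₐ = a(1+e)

Convert to SI: a = 10 Gm = 1e+10 m.
(a) rₚ = a(1 − e) = 1e+10 · (1 − 0.5) = 1e+10 · 0.5 ≈ 5e+09 m = 5 Gm.
(b) rₐ = a(1 + e) = 1e+10 · (1 + 0.5) = 1e+10 · 1.5 ≈ 1.5e+10 m = 15 Gm.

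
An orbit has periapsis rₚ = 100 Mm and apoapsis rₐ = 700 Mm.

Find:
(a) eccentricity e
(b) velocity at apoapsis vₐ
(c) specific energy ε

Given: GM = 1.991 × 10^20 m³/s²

Convert to SI: rₚ = 100 Mm = 1e+08 m; rₐ = 700 Mm = 7e+08 m.
(a) e = (rₐ − rₚ)/(rₐ + rₚ) = (7e+08 − 1e+08)/(7e+08 + 1e+08) ≈ 0.75
(b) With a = (rₚ + rₐ)/2 = 4e+08 m, vₐ = √(GM (2/rₐ − 1/a)) = √(1.991e+20 · (2/7e+08 − 1/4e+08)) m/s ≈ 2.667e+05 m/s
(c) With a = (rₚ + rₐ)/2 = 4e+08 m, ε = −GM/(2a) = −1.991e+20/(2 · 4e+08) J/kg ≈ -2.489e+11 J/kg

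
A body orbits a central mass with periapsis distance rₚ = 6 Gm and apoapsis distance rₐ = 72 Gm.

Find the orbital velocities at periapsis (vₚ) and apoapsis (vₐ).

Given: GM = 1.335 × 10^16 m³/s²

Convert to SI: rₚ = 6 Gm = 6e+09 m; rₐ = 72 Gm = 7.2e+10 m.
Use the vis-viva equation v² = GM(2/r − 1/a) with a = (rₚ + rₐ)/2 = (6e+09 + 7.2e+10)/2 = 3.9e+10 m.
vₚ = √(GM · (2/rₚ − 1/a)) = √(1.335e+16 · (2/6e+09 − 1/3.9e+10)) m/s ≈ 2027 m/s = 2.027 km/s.
vₐ = √(GM · (2/rₐ − 1/a)) = √(1.335e+16 · (2/7.2e+10 − 1/3.9e+10)) m/s ≈ 168.9 m/s = 168.9 m/s.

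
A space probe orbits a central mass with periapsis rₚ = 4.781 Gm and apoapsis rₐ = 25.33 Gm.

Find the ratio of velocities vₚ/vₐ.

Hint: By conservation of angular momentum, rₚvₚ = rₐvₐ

Convert to SI: rₚ = 4.781 Gm = 4.781e+09 m; rₐ = 25.33 Gm = 2.533e+10 m.
Conservation of angular momentum gives rₚvₚ = rₐvₐ, so vₚ/vₐ = rₐ/rₚ.
vₚ/vₐ = 2.533e+10 / 4.781e+09 ≈ 5.298.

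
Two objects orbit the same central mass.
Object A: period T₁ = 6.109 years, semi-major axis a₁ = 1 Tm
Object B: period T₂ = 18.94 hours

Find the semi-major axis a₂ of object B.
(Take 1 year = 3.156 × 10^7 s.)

Convert to SI: T₁ = 6.109 years = 1.928e+08 s; a₁ = 1 Tm = 1e+12 m; T₂ = 18.94 hours = 68184 s.
Kepler's third law: (T₁/T₂)² = (a₁/a₂)³ ⇒ a₂ = a₁ · (T₂/T₁)^(2/3).
T₂/T₁ = 68184 / 1.928e+08 = 0.000353651.
a₂ = 1e+12 · (0.000353651)^(2/3) m ≈ 5.001e+09 m = 5.001 Gm.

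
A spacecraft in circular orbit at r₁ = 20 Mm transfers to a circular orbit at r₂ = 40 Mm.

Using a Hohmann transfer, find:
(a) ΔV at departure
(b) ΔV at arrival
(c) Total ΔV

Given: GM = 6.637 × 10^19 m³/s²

Convert to SI: r₁ = 20 Mm = 2e+07 m; r₂ = 40 Mm = 4e+07 m.
Transfer semi-major axis: a_t = (r₁ + r₂)/2 = (2e+07 + 4e+07)/2 = 3e+07 m.
Circular speeds: v₁ = √(GM/r₁) = 1.82168e+06 m/s, v₂ = √(GM/r₂) = 1.28812e+06 m/s.
Transfer speeds (vis-viva v² = GM(2/r − 1/a_t)): v₁ᵗ = 2.10349e+06 m/s, v₂ᵗ = 1.05174e+06 m/s.
(a) ΔV₁ = |v₁ᵗ − v₁| ≈ 2.818e+05 m/s = 281.8 km/s.
(b) ΔV₂ = |v₂ − v₂ᵗ| ≈ 2.364e+05 m/s = 236.4 km/s.
(c) ΔV_total = ΔV₁ + ΔV₂ ≈ 5.182e+05 m/s = 518.2 km/s.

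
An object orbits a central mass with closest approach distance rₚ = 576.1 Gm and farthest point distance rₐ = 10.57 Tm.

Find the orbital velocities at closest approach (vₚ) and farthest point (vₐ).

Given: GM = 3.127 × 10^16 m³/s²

Convert to SI: rₚ = 576.1 Gm = 5.761e+11 m; rₐ = 10.57 Tm = 1.057e+13 m.
Use the vis-viva equation v² = GM(2/r − 1/a) with a = (rₚ + rₐ)/2 = (5.761e+11 + 1.057e+13)/2 = 5.57305e+12 m.
vₚ = √(GM · (2/rₚ − 1/a)) = √(3.127e+16 · (2/5.761e+11 − 1/5.57305e+12)) m/s ≈ 320.9 m/s = 320.9 m/s.
vₐ = √(GM · (2/rₐ − 1/a)) = √(3.127e+16 · (2/1.057e+13 − 1/5.57305e+12)) m/s ≈ 17.49 m/s = 17.49 m/s.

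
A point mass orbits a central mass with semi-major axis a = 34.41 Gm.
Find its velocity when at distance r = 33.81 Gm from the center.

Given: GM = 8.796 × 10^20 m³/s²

Convert to SI: a = 34.41 Gm = 3.441e+10 m; r = 33.81 Gm = 3.381e+10 m.
Vis-viva: v = √(GM · (2/r − 1/a)).
2/r − 1/a = 2/3.381e+10 − 1/3.441e+10 = 3.00928e-11 m⁻¹.
v = √(8.796e+20 · 3.00928e-11) m/s ≈ 1.627e+05 m/s = 162.7 km/s.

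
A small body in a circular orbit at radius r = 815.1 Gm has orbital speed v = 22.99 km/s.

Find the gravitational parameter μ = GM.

Convert to SI: r = 815.1 Gm = 8.151e+11 m; v = 22.99 km/s = 22990 m/s.
For a circular orbit v² = GM/r, so GM = v² · r.
GM = (22990)² · 8.151e+11 m³/s² ≈ 4.308e+20 m³/s² = 4.308 × 10^20 m³/s².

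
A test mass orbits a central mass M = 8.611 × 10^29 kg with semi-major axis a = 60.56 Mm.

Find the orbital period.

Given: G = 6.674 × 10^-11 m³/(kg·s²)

Convert to SI: a = 60.56 Mm = 6.056e+07 m.
GM = G · M = 6.674e-11 · 8.611e+29 = 5.74698e+19 m³/s².
Kepler's third law: T = 2π √(a³ / GM).
Substituting a = 6.056e+07 m and GM = 5.74698e+19 m³/s²:
T = 2π √((6.056e+07)³ / 5.74698e+19) s
T ≈ 390.6 s = 6.51 minutes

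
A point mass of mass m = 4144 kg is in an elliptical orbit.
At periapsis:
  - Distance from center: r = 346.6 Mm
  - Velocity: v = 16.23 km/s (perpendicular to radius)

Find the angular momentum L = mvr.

Convert to SI: r = 346.6 Mm = 3.466e+08 m; v = 16.23 km/s = 16230 m/s.
Since v is perpendicular to r, L = m · v · r.
L = 4144 · 16230 · 3.466e+08 kg·m²/s ≈ 2.331e+16 kg·m²/s.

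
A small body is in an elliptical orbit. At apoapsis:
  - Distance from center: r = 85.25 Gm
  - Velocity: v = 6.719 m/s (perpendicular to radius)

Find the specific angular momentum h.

Convert to SI: r = 85.25 Gm = 8.525e+10 m.
With v perpendicular to r, h = r · v.
h = 8.525e+10 · 6.719 m²/s ≈ 5.728e+11 m²/s.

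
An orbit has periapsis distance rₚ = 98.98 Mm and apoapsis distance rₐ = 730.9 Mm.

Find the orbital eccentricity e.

Convert to SI: rₚ = 98.98 Mm = 9.898e+07 m; rₐ = 730.9 Mm = 7.309e+08 m.
e = (rₐ − rₚ) / (rₐ + rₚ).
e = (7.309e+08 − 9.898e+07) / (7.309e+08 + 9.898e+07) = 6.3192e+08 / 8.2988e+08 ≈ 0.7615.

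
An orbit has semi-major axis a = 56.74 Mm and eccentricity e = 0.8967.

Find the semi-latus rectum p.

Convert to SI: a = 56.74 Mm = 5.674e+07 m.
p = a (1 − e²).
p = 5.674e+07 · (1 − (0.8967)²) = 5.674e+07 · 0.195929 ≈ 1.112e+07 m = 11.12 Mm.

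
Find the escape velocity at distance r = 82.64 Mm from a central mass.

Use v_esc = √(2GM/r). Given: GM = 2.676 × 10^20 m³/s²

Convert to SI: r = 82.64 Mm = 8.264e+07 m.
Escape velocity comes from setting total energy to zero: ½v² − GM/r = 0 ⇒ v_esc = √(2GM / r).
v_esc = √(2 · 2.676e+20 / 8.264e+07) m/s ≈ 2.545e+06 m/s = 2545 km/s.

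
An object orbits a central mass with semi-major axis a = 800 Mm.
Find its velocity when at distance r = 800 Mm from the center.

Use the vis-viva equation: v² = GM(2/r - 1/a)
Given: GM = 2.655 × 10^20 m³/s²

Convert to SI: a = 800 Mm = 8e+08 m; r = 800 Mm = 8e+08 m.
Vis-viva: v = √(GM · (2/r − 1/a)).
2/r − 1/a = 2/8e+08 − 1/8e+08 = 1.25e-09 m⁻¹.
v = √(2.655e+20 · 1.25e-09) m/s ≈ 5.761e+05 m/s = 576.1 km/s.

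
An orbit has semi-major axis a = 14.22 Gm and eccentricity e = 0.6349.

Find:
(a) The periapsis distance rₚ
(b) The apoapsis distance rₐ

Convert to SI: a = 14.22 Gm = 1.422e+10 m.
(a) rₚ = a(1 − e) = 1.422e+10 · (1 − 0.6349) = 1.422e+10 · 0.3651 ≈ 5.192e+09 m = 5.192 Gm.
(b) rₐ = a(1 + e) = 1.422e+10 · (1 + 0.6349) = 1.422e+10 · 1.6349 ≈ 2.325e+10 m = 23.25 Gm.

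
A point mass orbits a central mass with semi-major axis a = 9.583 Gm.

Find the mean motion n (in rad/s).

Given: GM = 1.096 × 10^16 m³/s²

Convert to SI: a = 9.583 Gm = 9.583e+09 m.
n = √(GM / a³).
n = √(1.096e+16 / (9.583e+09)³) rad/s ≈ 1.116e-07 rad/s.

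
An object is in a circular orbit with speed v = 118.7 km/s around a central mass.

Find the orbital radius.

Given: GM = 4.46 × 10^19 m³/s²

Convert to SI: v = 118.7 km/s = 118700 m/s.
For a circular orbit, v² = GM / r, so r = GM / v².
r = 4.46e+19 / (118700)² m ≈ 3.165e+09 m = 3.165 × 10^9 m.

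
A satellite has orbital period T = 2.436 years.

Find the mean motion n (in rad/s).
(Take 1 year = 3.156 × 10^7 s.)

Convert to SI: T = 2.436 years = 7.68802e+07 s.
n = 2π / T.
n = 2π / 7.68802e+07 s ≈ 8.173e-08 rad/s.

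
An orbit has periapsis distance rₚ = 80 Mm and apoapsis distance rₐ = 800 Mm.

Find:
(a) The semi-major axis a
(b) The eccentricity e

Convert to SI: rₚ = 80 Mm = 8e+07 m; rₐ = 800 Mm = 8e+08 m.
(a) a = (rₚ + rₐ) / 2 = (8e+07 + 8e+08) / 2 ≈ 4.4e+08 m = 440 Mm.
(b) e = (rₐ − rₚ) / (rₐ + rₚ) = (8e+08 − 8e+07) / (8e+08 + 8e+07) ≈ 0.8182.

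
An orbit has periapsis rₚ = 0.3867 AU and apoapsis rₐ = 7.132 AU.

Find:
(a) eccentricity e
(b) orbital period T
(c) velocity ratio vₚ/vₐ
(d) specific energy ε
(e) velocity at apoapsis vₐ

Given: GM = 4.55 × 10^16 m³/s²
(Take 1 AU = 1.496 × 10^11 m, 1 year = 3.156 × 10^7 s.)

Convert to SI: rₚ = 0.3867 AU = 5.78503e+10 m; rₐ = 7.132 AU = 1.06695e+12 m.
(a) e = (rₐ − rₚ)/(rₐ + rₚ) = (1.06695e+12 − 5.78503e+10)/(1.06695e+12 + 5.78503e+10) ≈ 0.8971
(b) With a = (rₚ + rₐ)/2 = 5.62399e+11 m, T = 2π √(a³/GM) = 2π √((5.62399e+11)³/4.55e+16) s ≈ 1.242e+10 s
(c) Conservation of angular momentum (rₚvₚ = rₐvₐ) gives vₚ/vₐ = rₐ/rₚ = 1.06695e+12/5.78503e+10 ≈ 18.44
(d) With a = (rₚ + rₐ)/2 = 5.62399e+11 m, ε = −GM/(2a) = −4.55e+16/(2 · 5.62399e+11) J/kg ≈ -4.045e+04 J/kg
(e) With a = (rₚ + rₐ)/2 = 5.62399e+11 m, vₐ = √(GM (2/rₐ − 1/a)) = √(4.55e+16 · (2/1.06695e+12 − 1/5.62399e+11)) m/s ≈ 66.23 m/s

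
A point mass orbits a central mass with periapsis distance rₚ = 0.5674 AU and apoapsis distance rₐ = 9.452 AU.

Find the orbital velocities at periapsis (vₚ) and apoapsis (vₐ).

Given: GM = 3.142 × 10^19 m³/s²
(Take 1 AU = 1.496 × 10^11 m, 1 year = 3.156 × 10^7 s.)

Convert to SI: rₚ = 0.5674 AU = 8.4883e+10 m; rₐ = 9.452 AU = 1.41402e+12 m.
Use the vis-viva equation v² = GM(2/r − 1/a) with a = (rₚ + rₐ)/2 = (8.4883e+10 + 1.41402e+12)/2 = 7.49451e+11 m.
vₚ = √(GM · (2/rₚ − 1/a)) = √(3.142e+19 · (2/8.4883e+10 − 1/7.49451e+11)) m/s ≈ 2.643e+04 m/s = 5.575 AU/year.
vₐ = √(GM · (2/rₐ − 1/a)) = √(3.142e+19 · (2/1.41402e+12 − 1/7.49451e+11)) m/s ≈ 1586 m/s = 0.3347 AU/year.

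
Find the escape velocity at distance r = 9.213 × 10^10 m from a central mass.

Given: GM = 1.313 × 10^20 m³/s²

Escape velocity comes from setting total energy to zero: ½v² − GM/r = 0 ⇒ v_esc = √(2GM / r).
v_esc = √(2 · 1.313e+20 / 9.213e+10) m/s ≈ 5.339e+04 m/s = 53.39 km/s.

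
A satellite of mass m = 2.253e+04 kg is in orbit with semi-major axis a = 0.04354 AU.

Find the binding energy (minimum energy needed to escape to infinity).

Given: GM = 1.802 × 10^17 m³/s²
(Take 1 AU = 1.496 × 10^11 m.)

Convert to SI: a = 0.04354 AU = 6.51358e+09 m.
Total orbital energy is E = −GMm/(2a); binding energy is E_bind = −E = GMm/(2a).
E_bind = 1.802e+17 · 2.253e+04 / (2 · 6.51358e+09) J ≈ 3.116e+11 J = 311.6 GJ.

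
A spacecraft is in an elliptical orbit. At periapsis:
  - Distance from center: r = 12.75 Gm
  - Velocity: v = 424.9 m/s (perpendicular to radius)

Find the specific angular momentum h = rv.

Convert to SI: r = 12.75 Gm = 1.275e+10 m.
With v perpendicular to r, h = r · v.
h = 1.275e+10 · 424.9 m²/s ≈ 5.417e+12 m²/s.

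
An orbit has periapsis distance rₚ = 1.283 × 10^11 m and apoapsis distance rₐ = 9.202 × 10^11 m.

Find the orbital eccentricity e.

e = (rₐ − rₚ) / (rₐ + rₚ).
e = (9.202e+11 − 1.283e+11) / (9.202e+11 + 1.283e+11) = 7.919e+11 / 1.0485e+12 ≈ 0.7553.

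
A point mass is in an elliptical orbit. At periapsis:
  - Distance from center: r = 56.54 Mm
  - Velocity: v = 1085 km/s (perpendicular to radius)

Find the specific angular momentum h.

Convert to SI: r = 56.54 Mm = 5.654e+07 m; v = 1085 km/s = 1.085e+06 m/s.
With v perpendicular to r, h = r · v.
h = 5.654e+07 · 1.085e+06 m²/s ≈ 6.135e+13 m²/s.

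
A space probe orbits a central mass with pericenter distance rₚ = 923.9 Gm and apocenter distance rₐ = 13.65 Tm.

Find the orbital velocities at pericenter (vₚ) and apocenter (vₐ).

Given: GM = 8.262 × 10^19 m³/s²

Convert to SI: rₚ = 923.9 Gm = 9.239e+11 m; rₐ = 13.65 Tm = 1.365e+13 m.
Use the vis-viva equation v² = GM(2/r − 1/a) with a = (rₚ + rₐ)/2 = (9.239e+11 + 1.365e+13)/2 = 7.28695e+12 m.
vₚ = √(GM · (2/rₚ − 1/a)) = √(8.262e+19 · (2/9.239e+11 − 1/7.28695e+12)) m/s ≈ 1.294e+04 m/s = 12.94 km/s.
vₐ = √(GM · (2/rₐ − 1/a)) = √(8.262e+19 · (2/1.365e+13 − 1/7.28695e+12)) m/s ≈ 876 m/s = 876 m/s.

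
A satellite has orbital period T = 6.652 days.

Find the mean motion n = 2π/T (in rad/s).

Convert to SI: T = 6.652 days = 574733 s.
n = 2π / T.
n = 2π / 574733 s ≈ 1.093e-05 rad/s.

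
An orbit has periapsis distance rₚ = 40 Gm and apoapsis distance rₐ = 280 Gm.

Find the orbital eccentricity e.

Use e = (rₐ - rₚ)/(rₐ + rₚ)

Convert to SI: rₚ = 40 Gm = 4e+10 m; rₐ = 280 Gm = 2.8e+11 m.
e = (rₐ − rₚ) / (rₐ + rₚ).
e = (2.8e+11 − 4e+10) / (2.8e+11 + 4e+10) = 2.4e+11 / 3.2e+11 ≈ 0.75.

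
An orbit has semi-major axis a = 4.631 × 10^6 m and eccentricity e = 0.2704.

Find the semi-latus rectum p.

p = a (1 − e²).
p = 4.631e+06 · (1 − (0.2704)²) = 4.631e+06 · 0.926884 ≈ 4.292e+06 m = 4.292 × 10^6 m.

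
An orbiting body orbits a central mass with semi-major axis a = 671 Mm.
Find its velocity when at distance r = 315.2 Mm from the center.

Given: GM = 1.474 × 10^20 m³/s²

Convert to SI: a = 671 Mm = 6.71e+08 m; r = 315.2 Mm = 3.152e+08 m.
Vis-viva: v = √(GM · (2/r − 1/a)).
2/r − 1/a = 2/3.152e+08 − 1/6.71e+08 = 4.85486e-09 m⁻¹.
v = √(1.474e+20 · 4.85486e-09) m/s ≈ 8.459e+05 m/s = 845.9 km/s.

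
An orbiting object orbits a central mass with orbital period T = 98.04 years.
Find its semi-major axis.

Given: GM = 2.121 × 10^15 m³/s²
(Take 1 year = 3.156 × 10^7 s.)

Convert to SI: T = 98.04 years = 3.09414e+09 s.
Invert Kepler's third law: a = (GM · T² / (4π²))^(1/3).
Substituting T = 3.09414e+09 s and GM = 2.121e+15 m³/s²:
a = (2.121e+15 · (3.09414e+09)² / (4π²))^(1/3) m
a ≈ 8.012e+10 m = 8.012 × 10^10 m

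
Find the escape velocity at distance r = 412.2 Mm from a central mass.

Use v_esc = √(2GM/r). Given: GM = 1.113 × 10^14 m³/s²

Convert to SI: r = 412.2 Mm = 4.122e+08 m.
Escape velocity comes from setting total energy to zero: ½v² − GM/r = 0 ⇒ v_esc = √(2GM / r).
v_esc = √(2 · 1.113e+14 / 4.122e+08) m/s ≈ 734.9 m/s = 734.9 m/s.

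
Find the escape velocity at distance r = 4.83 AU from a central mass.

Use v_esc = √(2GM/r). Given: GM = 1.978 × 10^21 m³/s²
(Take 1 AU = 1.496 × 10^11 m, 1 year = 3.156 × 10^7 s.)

Convert to SI: r = 4.83 AU = 7.22568e+11 m.
Escape velocity comes from setting total energy to zero: ½v² − GM/r = 0 ⇒ v_esc = √(2GM / r).
v_esc = √(2 · 1.978e+21 / 7.22568e+11) m/s ≈ 7.399e+04 m/s = 15.61 AU/year.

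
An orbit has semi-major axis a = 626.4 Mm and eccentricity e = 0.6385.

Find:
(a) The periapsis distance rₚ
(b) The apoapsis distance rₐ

Convert to SI: a = 626.4 Mm = 6.264e+08 m.
(a) rₚ = a(1 − e) = 6.264e+08 · (1 − 0.6385) = 6.264e+08 · 0.3615 ≈ 2.264e+08 m = 226.4 Mm.
(b) rₐ = a(1 + e) = 6.264e+08 · (1 + 0.6385) = 6.264e+08 · 1.6385 ≈ 1.026e+09 m = 1.026 Gm.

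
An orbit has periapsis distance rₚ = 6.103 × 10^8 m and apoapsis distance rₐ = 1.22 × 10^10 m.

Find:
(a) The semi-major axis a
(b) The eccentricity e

(a) a = (rₚ + rₐ) / 2 = (6.103e+08 + 1.22e+10) / 2 ≈ 6.405e+09 m = 6.405 × 10^9 m.
(b) e = (rₐ − rₚ) / (rₐ + rₚ) = (1.22e+10 − 6.103e+08) / (1.22e+10 + 6.103e+08) ≈ 0.9047.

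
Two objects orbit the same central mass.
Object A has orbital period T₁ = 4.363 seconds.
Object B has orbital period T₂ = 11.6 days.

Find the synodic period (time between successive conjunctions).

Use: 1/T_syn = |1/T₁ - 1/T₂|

Convert to SI: T₂ = 11.6 days = 1.00224e+06 s.
T_syn = |T₁ · T₂ / (T₁ − T₂)|.
T_syn = |4.363 · 1.00224e+06 / (4.363 − 1.00224e+06)| s ≈ 4.363 s = 4.363 seconds.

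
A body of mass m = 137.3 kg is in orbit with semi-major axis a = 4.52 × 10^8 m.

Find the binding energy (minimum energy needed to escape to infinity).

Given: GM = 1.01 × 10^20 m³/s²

Total orbital energy is E = −GMm/(2a); binding energy is E_bind = −E = GMm/(2a).
E_bind = 1.01e+20 · 137.3 / (2 · 4.52e+08) J ≈ 1.534e+13 J = 15.34 TJ.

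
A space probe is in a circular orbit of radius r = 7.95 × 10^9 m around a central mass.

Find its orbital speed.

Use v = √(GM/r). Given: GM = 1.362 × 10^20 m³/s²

For a circular orbit, gravity supplies the centripetal force, so v = √(GM / r).
v = √(1.362e+20 / 7.95e+09) m/s ≈ 1.309e+05 m/s = 130.9 km/s.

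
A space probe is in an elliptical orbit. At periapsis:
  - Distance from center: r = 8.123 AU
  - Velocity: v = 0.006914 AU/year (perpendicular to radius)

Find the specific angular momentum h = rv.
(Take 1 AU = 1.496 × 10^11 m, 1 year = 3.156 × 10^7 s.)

Convert to SI: r = 8.123 AU = 1.2152e+12 m; v = 0.006914 AU/year = 32.7736 m/s.
With v perpendicular to r, h = r · v.
h = 1.2152e+12 · 32.7736 m²/s ≈ 3.983e+13 m²/s.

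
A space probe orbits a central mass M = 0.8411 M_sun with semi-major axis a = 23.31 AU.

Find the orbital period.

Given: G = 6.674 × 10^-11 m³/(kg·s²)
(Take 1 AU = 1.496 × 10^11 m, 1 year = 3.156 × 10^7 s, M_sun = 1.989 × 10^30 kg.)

Convert to SI: a = 23.31 AU = 3.48718e+12 m; M = 0.8411 M_sun = 1.67295e+30 kg.
GM = G · M = 6.674e-11 · 1.67295e+30 = 1.11653e+20 m³/s².
Kepler's third law: T = 2π √(a³ / GM).
Substituting a = 3.48718e+12 m and GM = 1.11653e+20 m³/s²:
T = 2π √((3.48718e+12)³ / 1.11653e+20) s
T ≈ 3.872e+09 s = 122.7 years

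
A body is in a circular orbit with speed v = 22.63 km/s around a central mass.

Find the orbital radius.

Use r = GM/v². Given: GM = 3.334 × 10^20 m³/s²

Convert to SI: v = 22.63 km/s = 22630 m/s.
For a circular orbit, v² = GM / r, so r = GM / v².
r = 3.334e+20 / (22630)² m ≈ 6.51e+11 m = 6.51 × 10^11 m.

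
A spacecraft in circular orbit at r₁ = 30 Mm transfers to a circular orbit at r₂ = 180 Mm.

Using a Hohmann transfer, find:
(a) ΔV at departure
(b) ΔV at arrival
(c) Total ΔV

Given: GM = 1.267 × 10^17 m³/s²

Convert to SI: r₁ = 30 Mm = 3e+07 m; r₂ = 180 Mm = 1.8e+08 m.
Transfer semi-major axis: a_t = (r₁ + r₂)/2 = (3e+07 + 1.8e+08)/2 = 1.05e+08 m.
Circular speeds: v₁ = √(GM/r₁) = 64987.2 m/s, v₂ = √(GM/r₂) = 26530.9 m/s.
Transfer speeds (vis-viva v² = GM(2/r − 1/a_t)): v₁ᵗ = 85088.2 m/s, v₂ᵗ = 14181.4 m/s.
(a) ΔV₁ = |v₁ᵗ − v₁| ≈ 2.01e+04 m/s = 20.1 km/s.
(b) ΔV₂ = |v₂ − v₂ᵗ| ≈ 1.235e+04 m/s = 12.35 km/s.
(c) ΔV_total = ΔV₁ + ΔV₂ ≈ 3.245e+04 m/s = 32.45 km/s.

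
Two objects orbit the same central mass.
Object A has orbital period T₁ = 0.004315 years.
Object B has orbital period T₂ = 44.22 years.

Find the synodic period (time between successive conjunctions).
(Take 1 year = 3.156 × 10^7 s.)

Convert to SI: T₁ = 0.004315 years = 136181 s; T₂ = 44.22 years = 1.39558e+09 s.
T_syn = |T₁ · T₂ / (T₁ − T₂)|.
T_syn = |136181 · 1.39558e+09 / (136181 − 1.39558e+09)| s ≈ 1.362e+05 s = 0.004315 years.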